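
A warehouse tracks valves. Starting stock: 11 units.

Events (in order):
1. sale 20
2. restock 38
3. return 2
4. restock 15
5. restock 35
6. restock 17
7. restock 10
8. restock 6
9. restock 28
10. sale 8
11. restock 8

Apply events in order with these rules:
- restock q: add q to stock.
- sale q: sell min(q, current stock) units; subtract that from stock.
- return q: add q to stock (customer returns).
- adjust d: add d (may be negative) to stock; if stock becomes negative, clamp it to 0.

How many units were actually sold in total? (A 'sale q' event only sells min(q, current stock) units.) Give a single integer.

Processing events:
Start: stock = 11
  Event 1 (sale 20): sell min(20,11)=11. stock: 11 - 11 = 0. total_sold = 11
  Event 2 (restock 38): 0 + 38 = 38
  Event 3 (return 2): 38 + 2 = 40
  Event 4 (restock 15): 40 + 15 = 55
  Event 5 (restock 35): 55 + 35 = 90
  Event 6 (restock 17): 90 + 17 = 107
  Event 7 (restock 10): 107 + 10 = 117
  Event 8 (restock 6): 117 + 6 = 123
  Event 9 (restock 28): 123 + 28 = 151
  Event 10 (sale 8): sell min(8,151)=8. stock: 151 - 8 = 143. total_sold = 19
  Event 11 (restock 8): 143 + 8 = 151
Final: stock = 151, total_sold = 19

Answer: 19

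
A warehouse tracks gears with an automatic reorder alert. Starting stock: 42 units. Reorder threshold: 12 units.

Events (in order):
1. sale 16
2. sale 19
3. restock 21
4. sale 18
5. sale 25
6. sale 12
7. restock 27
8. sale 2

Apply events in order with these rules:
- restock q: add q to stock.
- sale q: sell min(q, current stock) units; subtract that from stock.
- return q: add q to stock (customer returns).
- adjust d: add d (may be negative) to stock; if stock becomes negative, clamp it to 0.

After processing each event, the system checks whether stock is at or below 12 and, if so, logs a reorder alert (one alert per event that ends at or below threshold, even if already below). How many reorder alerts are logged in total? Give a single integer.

Answer: 4

Derivation:
Processing events:
Start: stock = 42
  Event 1 (sale 16): sell min(16,42)=16. stock: 42 - 16 = 26. total_sold = 16
  Event 2 (sale 19): sell min(19,26)=19. stock: 26 - 19 = 7. total_sold = 35
  Event 3 (restock 21): 7 + 21 = 28
  Event 4 (sale 18): sell min(18,28)=18. stock: 28 - 18 = 10. total_sold = 53
  Event 5 (sale 25): sell min(25,10)=10. stock: 10 - 10 = 0. total_sold = 63
  Event 6 (sale 12): sell min(12,0)=0. stock: 0 - 0 = 0. total_sold = 63
  Event 7 (restock 27): 0 + 27 = 27
  Event 8 (sale 2): sell min(2,27)=2. stock: 27 - 2 = 25. total_sold = 65
Final: stock = 25, total_sold = 65

Checking against threshold 12:
  After event 1: stock=26 > 12
  After event 2: stock=7 <= 12 -> ALERT
  After event 3: stock=28 > 12
  After event 4: stock=10 <= 12 -> ALERT
  After event 5: stock=0 <= 12 -> ALERT
  After event 6: stock=0 <= 12 -> ALERT
  After event 7: stock=27 > 12
  After event 8: stock=25 > 12
Alert events: [2, 4, 5, 6]. Count = 4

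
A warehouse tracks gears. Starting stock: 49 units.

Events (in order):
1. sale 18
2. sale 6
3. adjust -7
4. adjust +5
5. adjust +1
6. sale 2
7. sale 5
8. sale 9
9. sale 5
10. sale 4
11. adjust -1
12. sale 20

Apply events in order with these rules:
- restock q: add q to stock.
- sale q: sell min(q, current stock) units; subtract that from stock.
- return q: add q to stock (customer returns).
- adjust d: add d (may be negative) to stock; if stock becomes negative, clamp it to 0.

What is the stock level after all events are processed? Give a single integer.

Processing events:
Start: stock = 49
  Event 1 (sale 18): sell min(18,49)=18. stock: 49 - 18 = 31. total_sold = 18
  Event 2 (sale 6): sell min(6,31)=6. stock: 31 - 6 = 25. total_sold = 24
  Event 3 (adjust -7): 25 + -7 = 18
  Event 4 (adjust +5): 18 + 5 = 23
  Event 5 (adjust +1): 23 + 1 = 24
  Event 6 (sale 2): sell min(2,24)=2. stock: 24 - 2 = 22. total_sold = 26
  Event 7 (sale 5): sell min(5,22)=5. stock: 22 - 5 = 17. total_sold = 31
  Event 8 (sale 9): sell min(9,17)=9. stock: 17 - 9 = 8. total_sold = 40
  Event 9 (sale 5): sell min(5,8)=5. stock: 8 - 5 = 3. total_sold = 45
  Event 10 (sale 4): sell min(4,3)=3. stock: 3 - 3 = 0. total_sold = 48
  Event 11 (adjust -1): 0 + -1 = 0 (clamped to 0)
  Event 12 (sale 20): sell min(20,0)=0. stock: 0 - 0 = 0. total_sold = 48
Final: stock = 0, total_sold = 48

Answer: 0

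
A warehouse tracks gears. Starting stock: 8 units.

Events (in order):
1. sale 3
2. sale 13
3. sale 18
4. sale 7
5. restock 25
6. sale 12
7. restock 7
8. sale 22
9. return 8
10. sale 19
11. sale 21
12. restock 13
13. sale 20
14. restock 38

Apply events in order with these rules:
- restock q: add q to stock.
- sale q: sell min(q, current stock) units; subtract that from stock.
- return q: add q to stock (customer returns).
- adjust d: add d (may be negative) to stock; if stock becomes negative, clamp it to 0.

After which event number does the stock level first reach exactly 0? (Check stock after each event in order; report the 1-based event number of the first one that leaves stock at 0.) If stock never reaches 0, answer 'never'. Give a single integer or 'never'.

Answer: 2

Derivation:
Processing events:
Start: stock = 8
  Event 1 (sale 3): sell min(3,8)=3. stock: 8 - 3 = 5. total_sold = 3
  Event 2 (sale 13): sell min(13,5)=5. stock: 5 - 5 = 0. total_sold = 8
  Event 3 (sale 18): sell min(18,0)=0. stock: 0 - 0 = 0. total_sold = 8
  Event 4 (sale 7): sell min(7,0)=0. stock: 0 - 0 = 0. total_sold = 8
  Event 5 (restock 25): 0 + 25 = 25
  Event 6 (sale 12): sell min(12,25)=12. stock: 25 - 12 = 13. total_sold = 20
  Event 7 (restock 7): 13 + 7 = 20
  Event 8 (sale 22): sell min(22,20)=20. stock: 20 - 20 = 0. total_sold = 40
  Event 9 (return 8): 0 + 8 = 8
  Event 10 (sale 19): sell min(19,8)=8. stock: 8 - 8 = 0. total_sold = 48
  Event 11 (sale 21): sell min(21,0)=0. stock: 0 - 0 = 0. total_sold = 48
  Event 12 (restock 13): 0 + 13 = 13
  Event 13 (sale 20): sell min(20,13)=13. stock: 13 - 13 = 0. total_sold = 61
  Event 14 (restock 38): 0 + 38 = 38
Final: stock = 38, total_sold = 61

First zero at event 2.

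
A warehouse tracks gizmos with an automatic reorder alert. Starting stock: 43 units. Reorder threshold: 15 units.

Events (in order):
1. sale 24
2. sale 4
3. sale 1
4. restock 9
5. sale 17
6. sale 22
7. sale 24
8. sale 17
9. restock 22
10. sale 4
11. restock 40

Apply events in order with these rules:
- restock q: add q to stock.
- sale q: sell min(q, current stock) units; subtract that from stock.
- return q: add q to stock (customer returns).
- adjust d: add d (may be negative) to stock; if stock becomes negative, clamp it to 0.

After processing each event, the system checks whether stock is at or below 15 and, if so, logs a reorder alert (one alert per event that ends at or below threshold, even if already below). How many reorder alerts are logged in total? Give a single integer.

Processing events:
Start: stock = 43
  Event 1 (sale 24): sell min(24,43)=24. stock: 43 - 24 = 19. total_sold = 24
  Event 2 (sale 4): sell min(4,19)=4. stock: 19 - 4 = 15. total_sold = 28
  Event 3 (sale 1): sell min(1,15)=1. stock: 15 - 1 = 14. total_sold = 29
  Event 4 (restock 9): 14 + 9 = 23
  Event 5 (sale 17): sell min(17,23)=17. stock: 23 - 17 = 6. total_sold = 46
  Event 6 (sale 22): sell min(22,6)=6. stock: 6 - 6 = 0. total_sold = 52
  Event 7 (sale 24): sell min(24,0)=0. stock: 0 - 0 = 0. total_sold = 52
  Event 8 (sale 17): sell min(17,0)=0. stock: 0 - 0 = 0. total_sold = 52
  Event 9 (restock 22): 0 + 22 = 22
  Event 10 (sale 4): sell min(4,22)=4. stock: 22 - 4 = 18. total_sold = 56
  Event 11 (restock 40): 18 + 40 = 58
Final: stock = 58, total_sold = 56

Checking against threshold 15:
  After event 1: stock=19 > 15
  After event 2: stock=15 <= 15 -> ALERT
  After event 3: stock=14 <= 15 -> ALERT
  After event 4: stock=23 > 15
  After event 5: stock=6 <= 15 -> ALERT
  After event 6: stock=0 <= 15 -> ALERT
  After event 7: stock=0 <= 15 -> ALERT
  After event 8: stock=0 <= 15 -> ALERT
  After event 9: stock=22 > 15
  After event 10: stock=18 > 15
  After event 11: stock=58 > 15
Alert events: [2, 3, 5, 6, 7, 8]. Count = 6

Answer: 6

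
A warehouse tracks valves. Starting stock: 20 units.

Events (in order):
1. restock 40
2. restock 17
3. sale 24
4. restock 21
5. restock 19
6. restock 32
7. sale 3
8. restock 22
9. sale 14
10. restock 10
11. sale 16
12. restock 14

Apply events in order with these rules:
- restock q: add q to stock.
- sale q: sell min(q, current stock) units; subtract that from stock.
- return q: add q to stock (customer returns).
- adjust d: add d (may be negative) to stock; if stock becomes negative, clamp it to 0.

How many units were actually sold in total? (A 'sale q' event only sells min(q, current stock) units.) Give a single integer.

Answer: 57

Derivation:
Processing events:
Start: stock = 20
  Event 1 (restock 40): 20 + 40 = 60
  Event 2 (restock 17): 60 + 17 = 77
  Event 3 (sale 24): sell min(24,77)=24. stock: 77 - 24 = 53. total_sold = 24
  Event 4 (restock 21): 53 + 21 = 74
  Event 5 (restock 19): 74 + 19 = 93
  Event 6 (restock 32): 93 + 32 = 125
  Event 7 (sale 3): sell min(3,125)=3. stock: 125 - 3 = 122. total_sold = 27
  Event 8 (restock 22): 122 + 22 = 144
  Event 9 (sale 14): sell min(14,144)=14. stock: 144 - 14 = 130. total_sold = 41
  Event 10 (restock 10): 130 + 10 = 140
  Event 11 (sale 16): sell min(16,140)=16. stock: 140 - 16 = 124. total_sold = 57
  Event 12 (restock 14): 124 + 14 = 138
Final: stock = 138, total_sold = 57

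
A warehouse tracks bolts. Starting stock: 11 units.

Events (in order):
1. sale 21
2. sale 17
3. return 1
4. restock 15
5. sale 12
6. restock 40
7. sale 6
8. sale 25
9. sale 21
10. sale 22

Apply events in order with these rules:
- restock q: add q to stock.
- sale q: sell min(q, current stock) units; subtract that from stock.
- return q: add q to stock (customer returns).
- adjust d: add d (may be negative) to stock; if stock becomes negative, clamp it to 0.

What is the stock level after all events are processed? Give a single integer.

Answer: 0

Derivation:
Processing events:
Start: stock = 11
  Event 1 (sale 21): sell min(21,11)=11. stock: 11 - 11 = 0. total_sold = 11
  Event 2 (sale 17): sell min(17,0)=0. stock: 0 - 0 = 0. total_sold = 11
  Event 3 (return 1): 0 + 1 = 1
  Event 4 (restock 15): 1 + 15 = 16
  Event 5 (sale 12): sell min(12,16)=12. stock: 16 - 12 = 4. total_sold = 23
  Event 6 (restock 40): 4 + 40 = 44
  Event 7 (sale 6): sell min(6,44)=6. stock: 44 - 6 = 38. total_sold = 29
  Event 8 (sale 25): sell min(25,38)=25. stock: 38 - 25 = 13. total_sold = 54
  Event 9 (sale 21): sell min(21,13)=13. stock: 13 - 13 = 0. total_sold = 67
  Event 10 (sale 22): sell min(22,0)=0. stock: 0 - 0 = 0. total_sold = 67
Final: stock = 0, total_sold = 67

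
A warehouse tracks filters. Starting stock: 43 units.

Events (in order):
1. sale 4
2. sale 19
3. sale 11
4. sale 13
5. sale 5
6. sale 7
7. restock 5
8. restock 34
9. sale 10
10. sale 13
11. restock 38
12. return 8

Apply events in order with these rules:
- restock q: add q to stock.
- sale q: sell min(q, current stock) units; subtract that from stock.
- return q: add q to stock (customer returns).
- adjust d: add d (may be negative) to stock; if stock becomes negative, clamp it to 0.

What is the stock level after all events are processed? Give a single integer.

Answer: 62

Derivation:
Processing events:
Start: stock = 43
  Event 1 (sale 4): sell min(4,43)=4. stock: 43 - 4 = 39. total_sold = 4
  Event 2 (sale 19): sell min(19,39)=19. stock: 39 - 19 = 20. total_sold = 23
  Event 3 (sale 11): sell min(11,20)=11. stock: 20 - 11 = 9. total_sold = 34
  Event 4 (sale 13): sell min(13,9)=9. stock: 9 - 9 = 0. total_sold = 43
  Event 5 (sale 5): sell min(5,0)=0. stock: 0 - 0 = 0. total_sold = 43
  Event 6 (sale 7): sell min(7,0)=0. stock: 0 - 0 = 0. total_sold = 43
  Event 7 (restock 5): 0 + 5 = 5
  Event 8 (restock 34): 5 + 34 = 39
  Event 9 (sale 10): sell min(10,39)=10. stock: 39 - 10 = 29. total_sold = 53
  Event 10 (sale 13): sell min(13,29)=13. stock: 29 - 13 = 16. total_sold = 66
  Event 11 (restock 38): 16 + 38 = 54
  Event 12 (return 8): 54 + 8 = 62
Final: stock = 62, total_sold = 66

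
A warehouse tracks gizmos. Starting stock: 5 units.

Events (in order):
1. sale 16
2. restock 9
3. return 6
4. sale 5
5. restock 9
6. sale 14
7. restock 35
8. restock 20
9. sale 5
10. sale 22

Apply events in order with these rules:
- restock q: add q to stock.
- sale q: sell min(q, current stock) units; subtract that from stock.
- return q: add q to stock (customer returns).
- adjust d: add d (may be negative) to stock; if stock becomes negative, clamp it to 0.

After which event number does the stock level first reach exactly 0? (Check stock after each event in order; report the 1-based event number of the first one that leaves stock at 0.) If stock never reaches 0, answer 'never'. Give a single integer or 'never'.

Answer: 1

Derivation:
Processing events:
Start: stock = 5
  Event 1 (sale 16): sell min(16,5)=5. stock: 5 - 5 = 0. total_sold = 5
  Event 2 (restock 9): 0 + 9 = 9
  Event 3 (return 6): 9 + 6 = 15
  Event 4 (sale 5): sell min(5,15)=5. stock: 15 - 5 = 10. total_sold = 10
  Event 5 (restock 9): 10 + 9 = 19
  Event 6 (sale 14): sell min(14,19)=14. stock: 19 - 14 = 5. total_sold = 24
  Event 7 (restock 35): 5 + 35 = 40
  Event 8 (restock 20): 40 + 20 = 60
  Event 9 (sale 5): sell min(5,60)=5. stock: 60 - 5 = 55. total_sold = 29
  Event 10 (sale 22): sell min(22,55)=22. stock: 55 - 22 = 33. total_sold = 51
Final: stock = 33, total_sold = 51

First zero at event 1.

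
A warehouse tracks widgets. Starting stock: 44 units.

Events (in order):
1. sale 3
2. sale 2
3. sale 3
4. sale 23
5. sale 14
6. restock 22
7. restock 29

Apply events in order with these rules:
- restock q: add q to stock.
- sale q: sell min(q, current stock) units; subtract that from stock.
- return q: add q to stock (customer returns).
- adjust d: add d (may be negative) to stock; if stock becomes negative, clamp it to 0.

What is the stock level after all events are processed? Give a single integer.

Processing events:
Start: stock = 44
  Event 1 (sale 3): sell min(3,44)=3. stock: 44 - 3 = 41. total_sold = 3
  Event 2 (sale 2): sell min(2,41)=2. stock: 41 - 2 = 39. total_sold = 5
  Event 3 (sale 3): sell min(3,39)=3. stock: 39 - 3 = 36. total_sold = 8
  Event 4 (sale 23): sell min(23,36)=23. stock: 36 - 23 = 13. total_sold = 31
  Event 5 (sale 14): sell min(14,13)=13. stock: 13 - 13 = 0. total_sold = 44
  Event 6 (restock 22): 0 + 22 = 22
  Event 7 (restock 29): 22 + 29 = 51
Final: stock = 51, total_sold = 44

Answer: 51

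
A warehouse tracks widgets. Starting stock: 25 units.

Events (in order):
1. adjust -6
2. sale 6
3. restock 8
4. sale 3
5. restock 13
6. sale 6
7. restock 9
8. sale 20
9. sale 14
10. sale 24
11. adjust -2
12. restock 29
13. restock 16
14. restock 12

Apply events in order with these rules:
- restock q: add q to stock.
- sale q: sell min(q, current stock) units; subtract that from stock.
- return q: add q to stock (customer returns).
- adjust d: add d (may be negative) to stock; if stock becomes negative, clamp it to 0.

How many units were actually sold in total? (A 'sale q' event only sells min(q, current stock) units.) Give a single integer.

Processing events:
Start: stock = 25
  Event 1 (adjust -6): 25 + -6 = 19
  Event 2 (sale 6): sell min(6,19)=6. stock: 19 - 6 = 13. total_sold = 6
  Event 3 (restock 8): 13 + 8 = 21
  Event 4 (sale 3): sell min(3,21)=3. stock: 21 - 3 = 18. total_sold = 9
  Event 5 (restock 13): 18 + 13 = 31
  Event 6 (sale 6): sell min(6,31)=6. stock: 31 - 6 = 25. total_sold = 15
  Event 7 (restock 9): 25 + 9 = 34
  Event 8 (sale 20): sell min(20,34)=20. stock: 34 - 20 = 14. total_sold = 35
  Event 9 (sale 14): sell min(14,14)=14. stock: 14 - 14 = 0. total_sold = 49
  Event 10 (sale 24): sell min(24,0)=0. stock: 0 - 0 = 0. total_sold = 49
  Event 11 (adjust -2): 0 + -2 = 0 (clamped to 0)
  Event 12 (restock 29): 0 + 29 = 29
  Event 13 (restock 16): 29 + 16 = 45
  Event 14 (restock 12): 45 + 12 = 57
Final: stock = 57, total_sold = 49

Answer: 49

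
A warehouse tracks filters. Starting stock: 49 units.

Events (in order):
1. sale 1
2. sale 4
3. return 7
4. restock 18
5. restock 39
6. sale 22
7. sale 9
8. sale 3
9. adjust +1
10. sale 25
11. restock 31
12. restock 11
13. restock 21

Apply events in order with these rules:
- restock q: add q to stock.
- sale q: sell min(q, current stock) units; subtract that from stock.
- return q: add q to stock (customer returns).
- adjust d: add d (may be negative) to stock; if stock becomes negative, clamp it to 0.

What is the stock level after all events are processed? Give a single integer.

Processing events:
Start: stock = 49
  Event 1 (sale 1): sell min(1,49)=1. stock: 49 - 1 = 48. total_sold = 1
  Event 2 (sale 4): sell min(4,48)=4. stock: 48 - 4 = 44. total_sold = 5
  Event 3 (return 7): 44 + 7 = 51
  Event 4 (restock 18): 51 + 18 = 69
  Event 5 (restock 39): 69 + 39 = 108
  Event 6 (sale 22): sell min(22,108)=22. stock: 108 - 22 = 86. total_sold = 27
  Event 7 (sale 9): sell min(9,86)=9. stock: 86 - 9 = 77. total_sold = 36
  Event 8 (sale 3): sell min(3,77)=3. stock: 77 - 3 = 74. total_sold = 39
  Event 9 (adjust +1): 74 + 1 = 75
  Event 10 (sale 25): sell min(25,75)=25. stock: 75 - 25 = 50. total_sold = 64
  Event 11 (restock 31): 50 + 31 = 81
  Event 12 (restock 11): 81 + 11 = 92
  Event 13 (restock 21): 92 + 21 = 113
Final: stock = 113, total_sold = 64

Answer: 113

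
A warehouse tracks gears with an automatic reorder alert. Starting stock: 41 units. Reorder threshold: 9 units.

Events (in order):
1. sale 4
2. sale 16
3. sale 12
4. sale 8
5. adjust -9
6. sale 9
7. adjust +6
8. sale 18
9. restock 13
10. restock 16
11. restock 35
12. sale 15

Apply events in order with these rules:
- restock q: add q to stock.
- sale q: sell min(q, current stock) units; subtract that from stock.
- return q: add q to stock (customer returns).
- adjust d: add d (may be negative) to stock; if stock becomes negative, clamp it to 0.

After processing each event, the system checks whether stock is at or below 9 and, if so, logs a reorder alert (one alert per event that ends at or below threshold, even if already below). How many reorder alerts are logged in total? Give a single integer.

Answer: 6

Derivation:
Processing events:
Start: stock = 41
  Event 1 (sale 4): sell min(4,41)=4. stock: 41 - 4 = 37. total_sold = 4
  Event 2 (sale 16): sell min(16,37)=16. stock: 37 - 16 = 21. total_sold = 20
  Event 3 (sale 12): sell min(12,21)=12. stock: 21 - 12 = 9. total_sold = 32
  Event 4 (sale 8): sell min(8,9)=8. stock: 9 - 8 = 1. total_sold = 40
  Event 5 (adjust -9): 1 + -9 = 0 (clamped to 0)
  Event 6 (sale 9): sell min(9,0)=0. stock: 0 - 0 = 0. total_sold = 40
  Event 7 (adjust +6): 0 + 6 = 6
  Event 8 (sale 18): sell min(18,6)=6. stock: 6 - 6 = 0. total_sold = 46
  Event 9 (restock 13): 0 + 13 = 13
  Event 10 (restock 16): 13 + 16 = 29
  Event 11 (restock 35): 29 + 35 = 64
  Event 12 (sale 15): sell min(15,64)=15. stock: 64 - 15 = 49. total_sold = 61
Final: stock = 49, total_sold = 61

Checking against threshold 9:
  After event 1: stock=37 > 9
  After event 2: stock=21 > 9
  After event 3: stock=9 <= 9 -> ALERT
  After event 4: stock=1 <= 9 -> ALERT
  After event 5: stock=0 <= 9 -> ALERT
  After event 6: stock=0 <= 9 -> ALERT
  After event 7: stock=6 <= 9 -> ALERT
  After event 8: stock=0 <= 9 -> ALERT
  After event 9: stock=13 > 9
  After event 10: stock=29 > 9
  After event 11: stock=64 > 9
  After event 12: stock=49 > 9
Alert events: [3, 4, 5, 6, 7, 8]. Count = 6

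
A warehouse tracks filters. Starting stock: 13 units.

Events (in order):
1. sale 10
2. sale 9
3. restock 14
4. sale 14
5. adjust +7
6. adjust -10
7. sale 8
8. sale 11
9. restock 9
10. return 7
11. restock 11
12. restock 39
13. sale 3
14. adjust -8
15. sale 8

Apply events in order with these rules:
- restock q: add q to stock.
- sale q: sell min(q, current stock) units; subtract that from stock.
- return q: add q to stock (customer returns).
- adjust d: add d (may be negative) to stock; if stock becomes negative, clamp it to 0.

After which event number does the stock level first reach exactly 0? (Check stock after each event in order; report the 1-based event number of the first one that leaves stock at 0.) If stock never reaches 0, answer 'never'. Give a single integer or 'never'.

Processing events:
Start: stock = 13
  Event 1 (sale 10): sell min(10,13)=10. stock: 13 - 10 = 3. total_sold = 10
  Event 2 (sale 9): sell min(9,3)=3. stock: 3 - 3 = 0. total_sold = 13
  Event 3 (restock 14): 0 + 14 = 14
  Event 4 (sale 14): sell min(14,14)=14. stock: 14 - 14 = 0. total_sold = 27
  Event 5 (adjust +7): 0 + 7 = 7
  Event 6 (adjust -10): 7 + -10 = 0 (clamped to 0)
  Event 7 (sale 8): sell min(8,0)=0. stock: 0 - 0 = 0. total_sold = 27
  Event 8 (sale 11): sell min(11,0)=0. stock: 0 - 0 = 0. total_sold = 27
  Event 9 (restock 9): 0 + 9 = 9
  Event 10 (return 7): 9 + 7 = 16
  Event 11 (restock 11): 16 + 11 = 27
  Event 12 (restock 39): 27 + 39 = 66
  Event 13 (sale 3): sell min(3,66)=3. stock: 66 - 3 = 63. total_sold = 30
  Event 14 (adjust -8): 63 + -8 = 55
  Event 15 (sale 8): sell min(8,55)=8. stock: 55 - 8 = 47. total_sold = 38
Final: stock = 47, total_sold = 38

First zero at event 2.

Answer: 2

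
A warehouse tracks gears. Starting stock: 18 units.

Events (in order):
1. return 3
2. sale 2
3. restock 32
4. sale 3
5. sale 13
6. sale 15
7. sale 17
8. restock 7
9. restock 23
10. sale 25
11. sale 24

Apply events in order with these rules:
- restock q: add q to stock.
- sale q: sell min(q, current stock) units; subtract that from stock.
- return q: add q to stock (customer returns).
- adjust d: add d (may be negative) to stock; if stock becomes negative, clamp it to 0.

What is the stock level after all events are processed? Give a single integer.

Processing events:
Start: stock = 18
  Event 1 (return 3): 18 + 3 = 21
  Event 2 (sale 2): sell min(2,21)=2. stock: 21 - 2 = 19. total_sold = 2
  Event 3 (restock 32): 19 + 32 = 51
  Event 4 (sale 3): sell min(3,51)=3. stock: 51 - 3 = 48. total_sold = 5
  Event 5 (sale 13): sell min(13,48)=13. stock: 48 - 13 = 35. total_sold = 18
  Event 6 (sale 15): sell min(15,35)=15. stock: 35 - 15 = 20. total_sold = 33
  Event 7 (sale 17): sell min(17,20)=17. stock: 20 - 17 = 3. total_sold = 50
  Event 8 (restock 7): 3 + 7 = 10
  Event 9 (restock 23): 10 + 23 = 33
  Event 10 (sale 25): sell min(25,33)=25. stock: 33 - 25 = 8. total_sold = 75
  Event 11 (sale 24): sell min(24,8)=8. stock: 8 - 8 = 0. total_sold = 83
Final: stock = 0, total_sold = 83

Answer: 0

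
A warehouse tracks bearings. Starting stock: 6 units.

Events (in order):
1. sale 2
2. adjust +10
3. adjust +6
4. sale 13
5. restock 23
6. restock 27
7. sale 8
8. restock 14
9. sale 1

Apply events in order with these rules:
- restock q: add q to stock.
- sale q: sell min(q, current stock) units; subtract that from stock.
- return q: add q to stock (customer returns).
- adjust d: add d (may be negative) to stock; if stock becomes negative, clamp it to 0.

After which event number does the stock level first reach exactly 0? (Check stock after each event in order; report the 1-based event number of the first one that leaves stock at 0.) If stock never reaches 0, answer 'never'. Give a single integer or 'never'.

Answer: never

Derivation:
Processing events:
Start: stock = 6
  Event 1 (sale 2): sell min(2,6)=2. stock: 6 - 2 = 4. total_sold = 2
  Event 2 (adjust +10): 4 + 10 = 14
  Event 3 (adjust +6): 14 + 6 = 20
  Event 4 (sale 13): sell min(13,20)=13. stock: 20 - 13 = 7. total_sold = 15
  Event 5 (restock 23): 7 + 23 = 30
  Event 6 (restock 27): 30 + 27 = 57
  Event 7 (sale 8): sell min(8,57)=8. stock: 57 - 8 = 49. total_sold = 23
  Event 8 (restock 14): 49 + 14 = 63
  Event 9 (sale 1): sell min(1,63)=1. stock: 63 - 1 = 62. total_sold = 24
Final: stock = 62, total_sold = 24

Stock never reaches 0.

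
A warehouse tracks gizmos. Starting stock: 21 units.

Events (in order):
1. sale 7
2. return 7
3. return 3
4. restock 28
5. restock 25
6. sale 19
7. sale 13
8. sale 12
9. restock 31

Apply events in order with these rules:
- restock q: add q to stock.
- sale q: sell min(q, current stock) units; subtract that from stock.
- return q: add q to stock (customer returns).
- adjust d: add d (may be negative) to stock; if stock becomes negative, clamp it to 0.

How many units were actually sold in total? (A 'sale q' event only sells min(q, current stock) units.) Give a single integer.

Answer: 51

Derivation:
Processing events:
Start: stock = 21
  Event 1 (sale 7): sell min(7,21)=7. stock: 21 - 7 = 14. total_sold = 7
  Event 2 (return 7): 14 + 7 = 21
  Event 3 (return 3): 21 + 3 = 24
  Event 4 (restock 28): 24 + 28 = 52
  Event 5 (restock 25): 52 + 25 = 77
  Event 6 (sale 19): sell min(19,77)=19. stock: 77 - 19 = 58. total_sold = 26
  Event 7 (sale 13): sell min(13,58)=13. stock: 58 - 13 = 45. total_sold = 39
  Event 8 (sale 12): sell min(12,45)=12. stock: 45 - 12 = 33. total_sold = 51
  Event 9 (restock 31): 33 + 31 = 64
Final: stock = 64, total_sold = 51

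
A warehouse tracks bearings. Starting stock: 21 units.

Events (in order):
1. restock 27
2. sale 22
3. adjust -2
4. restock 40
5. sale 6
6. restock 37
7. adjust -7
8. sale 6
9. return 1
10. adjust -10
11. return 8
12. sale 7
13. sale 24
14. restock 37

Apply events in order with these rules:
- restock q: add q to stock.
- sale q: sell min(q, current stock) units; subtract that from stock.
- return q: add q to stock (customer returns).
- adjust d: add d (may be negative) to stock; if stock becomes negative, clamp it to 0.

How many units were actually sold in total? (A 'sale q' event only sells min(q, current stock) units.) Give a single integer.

Processing events:
Start: stock = 21
  Event 1 (restock 27): 21 + 27 = 48
  Event 2 (sale 22): sell min(22,48)=22. stock: 48 - 22 = 26. total_sold = 22
  Event 3 (adjust -2): 26 + -2 = 24
  Event 4 (restock 40): 24 + 40 = 64
  Event 5 (sale 6): sell min(6,64)=6. stock: 64 - 6 = 58. total_sold = 28
  Event 6 (restock 37): 58 + 37 = 95
  Event 7 (adjust -7): 95 + -7 = 88
  Event 8 (sale 6): sell min(6,88)=6. stock: 88 - 6 = 82. total_sold = 34
  Event 9 (return 1): 82 + 1 = 83
  Event 10 (adjust -10): 83 + -10 = 73
  Event 11 (return 8): 73 + 8 = 81
  Event 12 (sale 7): sell min(7,81)=7. stock: 81 - 7 = 74. total_sold = 41
  Event 13 (sale 24): sell min(24,74)=24. stock: 74 - 24 = 50. total_sold = 65
  Event 14 (restock 37): 50 + 37 = 87
Final: stock = 87, total_sold = 65

Answer: 65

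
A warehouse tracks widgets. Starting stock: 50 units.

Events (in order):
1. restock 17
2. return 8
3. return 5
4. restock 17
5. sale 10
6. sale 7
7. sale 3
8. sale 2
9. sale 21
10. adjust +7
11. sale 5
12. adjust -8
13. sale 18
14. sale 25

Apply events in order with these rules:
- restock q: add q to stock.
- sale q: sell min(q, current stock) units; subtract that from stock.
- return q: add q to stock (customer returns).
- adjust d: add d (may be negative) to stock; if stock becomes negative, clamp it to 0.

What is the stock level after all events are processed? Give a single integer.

Answer: 5

Derivation:
Processing events:
Start: stock = 50
  Event 1 (restock 17): 50 + 17 = 67
  Event 2 (return 8): 67 + 8 = 75
  Event 3 (return 5): 75 + 5 = 80
  Event 4 (restock 17): 80 + 17 = 97
  Event 5 (sale 10): sell min(10,97)=10. stock: 97 - 10 = 87. total_sold = 10
  Event 6 (sale 7): sell min(7,87)=7. stock: 87 - 7 = 80. total_sold = 17
  Event 7 (sale 3): sell min(3,80)=3. stock: 80 - 3 = 77. total_sold = 20
  Event 8 (sale 2): sell min(2,77)=2. stock: 77 - 2 = 75. total_sold = 22
  Event 9 (sale 21): sell min(21,75)=21. stock: 75 - 21 = 54. total_sold = 43
  Event 10 (adjust +7): 54 + 7 = 61
  Event 11 (sale 5): sell min(5,61)=5. stock: 61 - 5 = 56. total_sold = 48
  Event 12 (adjust -8): 56 + -8 = 48
  Event 13 (sale 18): sell min(18,48)=18. stock: 48 - 18 = 30. total_sold = 66
  Event 14 (sale 25): sell min(25,30)=25. stock: 30 - 25 = 5. total_sold = 91
Final: stock = 5, total_sold = 91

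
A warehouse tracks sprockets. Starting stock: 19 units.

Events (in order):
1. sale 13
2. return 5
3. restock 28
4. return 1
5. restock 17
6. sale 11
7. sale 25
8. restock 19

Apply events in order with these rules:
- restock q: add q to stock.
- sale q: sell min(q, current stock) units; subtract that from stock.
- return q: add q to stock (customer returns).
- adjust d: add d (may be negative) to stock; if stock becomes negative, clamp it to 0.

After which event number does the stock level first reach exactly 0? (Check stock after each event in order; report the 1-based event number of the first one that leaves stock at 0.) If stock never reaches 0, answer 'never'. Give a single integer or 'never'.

Processing events:
Start: stock = 19
  Event 1 (sale 13): sell min(13,19)=13. stock: 19 - 13 = 6. total_sold = 13
  Event 2 (return 5): 6 + 5 = 11
  Event 3 (restock 28): 11 + 28 = 39
  Event 4 (return 1): 39 + 1 = 40
  Event 5 (restock 17): 40 + 17 = 57
  Event 6 (sale 11): sell min(11,57)=11. stock: 57 - 11 = 46. total_sold = 24
  Event 7 (sale 25): sell min(25,46)=25. stock: 46 - 25 = 21. total_sold = 49
  Event 8 (restock 19): 21 + 19 = 40
Final: stock = 40, total_sold = 49

Stock never reaches 0.

Answer: never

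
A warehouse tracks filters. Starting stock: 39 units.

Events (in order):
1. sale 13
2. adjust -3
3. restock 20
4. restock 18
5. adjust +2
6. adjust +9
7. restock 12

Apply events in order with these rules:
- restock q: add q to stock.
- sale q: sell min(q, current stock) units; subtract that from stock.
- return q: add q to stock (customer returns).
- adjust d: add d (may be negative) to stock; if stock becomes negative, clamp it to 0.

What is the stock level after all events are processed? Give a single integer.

Answer: 84

Derivation:
Processing events:
Start: stock = 39
  Event 1 (sale 13): sell min(13,39)=13. stock: 39 - 13 = 26. total_sold = 13
  Event 2 (adjust -3): 26 + -3 = 23
  Event 3 (restock 20): 23 + 20 = 43
  Event 4 (restock 18): 43 + 18 = 61
  Event 5 (adjust +2): 61 + 2 = 63
  Event 6 (adjust +9): 63 + 9 = 72
  Event 7 (restock 12): 72 + 12 = 84
Final: stock = 84, total_sold = 13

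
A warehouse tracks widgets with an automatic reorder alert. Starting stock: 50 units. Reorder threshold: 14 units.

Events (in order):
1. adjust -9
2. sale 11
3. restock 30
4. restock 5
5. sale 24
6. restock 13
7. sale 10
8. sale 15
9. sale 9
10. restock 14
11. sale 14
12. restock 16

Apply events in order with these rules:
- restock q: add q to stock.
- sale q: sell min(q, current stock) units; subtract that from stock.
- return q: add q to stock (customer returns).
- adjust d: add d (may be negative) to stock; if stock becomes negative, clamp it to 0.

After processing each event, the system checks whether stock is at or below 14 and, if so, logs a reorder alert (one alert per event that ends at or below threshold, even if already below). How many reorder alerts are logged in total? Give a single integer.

Processing events:
Start: stock = 50
  Event 1 (adjust -9): 50 + -9 = 41
  Event 2 (sale 11): sell min(11,41)=11. stock: 41 - 11 = 30. total_sold = 11
  Event 3 (restock 30): 30 + 30 = 60
  Event 4 (restock 5): 60 + 5 = 65
  Event 5 (sale 24): sell min(24,65)=24. stock: 65 - 24 = 41. total_sold = 35
  Event 6 (restock 13): 41 + 13 = 54
  Event 7 (sale 10): sell min(10,54)=10. stock: 54 - 10 = 44. total_sold = 45
  Event 8 (sale 15): sell min(15,44)=15. stock: 44 - 15 = 29. total_sold = 60
  Event 9 (sale 9): sell min(9,29)=9. stock: 29 - 9 = 20. total_sold = 69
  Event 10 (restock 14): 20 + 14 = 34
  Event 11 (sale 14): sell min(14,34)=14. stock: 34 - 14 = 20. total_sold = 83
  Event 12 (restock 16): 20 + 16 = 36
Final: stock = 36, total_sold = 83

Checking against threshold 14:
  After event 1: stock=41 > 14
  After event 2: stock=30 > 14
  After event 3: stock=60 > 14
  After event 4: stock=65 > 14
  After event 5: stock=41 > 14
  After event 6: stock=54 > 14
  After event 7: stock=44 > 14
  After event 8: stock=29 > 14
  After event 9: stock=20 > 14
  After event 10: stock=34 > 14
  After event 11: stock=20 > 14
  After event 12: stock=36 > 14
Alert events: []. Count = 0

Answer: 0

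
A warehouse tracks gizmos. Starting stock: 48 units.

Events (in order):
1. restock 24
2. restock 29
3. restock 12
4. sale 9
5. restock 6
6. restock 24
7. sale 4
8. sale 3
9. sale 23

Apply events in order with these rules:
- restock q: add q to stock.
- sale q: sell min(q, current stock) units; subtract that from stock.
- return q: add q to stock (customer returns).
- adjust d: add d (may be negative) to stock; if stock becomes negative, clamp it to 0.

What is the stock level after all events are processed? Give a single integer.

Answer: 104

Derivation:
Processing events:
Start: stock = 48
  Event 1 (restock 24): 48 + 24 = 72
  Event 2 (restock 29): 72 + 29 = 101
  Event 3 (restock 12): 101 + 12 = 113
  Event 4 (sale 9): sell min(9,113)=9. stock: 113 - 9 = 104. total_sold = 9
  Event 5 (restock 6): 104 + 6 = 110
  Event 6 (restock 24): 110 + 24 = 134
  Event 7 (sale 4): sell min(4,134)=4. stock: 134 - 4 = 130. total_sold = 13
  Event 8 (sale 3): sell min(3,130)=3. stock: 130 - 3 = 127. total_sold = 16
  Event 9 (sale 23): sell min(23,127)=23. stock: 127 - 23 = 104. total_sold = 39
Final: stock = 104, total_sold = 39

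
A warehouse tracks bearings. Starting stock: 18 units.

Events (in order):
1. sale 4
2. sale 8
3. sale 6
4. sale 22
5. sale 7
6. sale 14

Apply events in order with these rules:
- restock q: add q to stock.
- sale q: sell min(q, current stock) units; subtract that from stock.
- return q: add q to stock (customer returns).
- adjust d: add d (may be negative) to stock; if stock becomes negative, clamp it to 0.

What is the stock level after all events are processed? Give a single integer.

Answer: 0

Derivation:
Processing events:
Start: stock = 18
  Event 1 (sale 4): sell min(4,18)=4. stock: 18 - 4 = 14. total_sold = 4
  Event 2 (sale 8): sell min(8,14)=8. stock: 14 - 8 = 6. total_sold = 12
  Event 3 (sale 6): sell min(6,6)=6. stock: 6 - 6 = 0. total_sold = 18
  Event 4 (sale 22): sell min(22,0)=0. stock: 0 - 0 = 0. total_sold = 18
  Event 5 (sale 7): sell min(7,0)=0. stock: 0 - 0 = 0. total_sold = 18
  Event 6 (sale 14): sell min(14,0)=0. stock: 0 - 0 = 0. total_sold = 18
Final: stock = 0, total_sold = 18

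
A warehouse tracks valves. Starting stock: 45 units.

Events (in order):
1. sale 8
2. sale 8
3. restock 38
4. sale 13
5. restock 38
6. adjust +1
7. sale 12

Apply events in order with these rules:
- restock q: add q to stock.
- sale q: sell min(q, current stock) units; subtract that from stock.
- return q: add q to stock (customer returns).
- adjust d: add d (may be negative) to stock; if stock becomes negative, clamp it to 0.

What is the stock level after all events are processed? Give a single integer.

Answer: 81

Derivation:
Processing events:
Start: stock = 45
  Event 1 (sale 8): sell min(8,45)=8. stock: 45 - 8 = 37. total_sold = 8
  Event 2 (sale 8): sell min(8,37)=8. stock: 37 - 8 = 29. total_sold = 16
  Event 3 (restock 38): 29 + 38 = 67
  Event 4 (sale 13): sell min(13,67)=13. stock: 67 - 13 = 54. total_sold = 29
  Event 5 (restock 38): 54 + 38 = 92
  Event 6 (adjust +1): 92 + 1 = 93
  Event 7 (sale 12): sell min(12,93)=12. stock: 93 - 12 = 81. total_sold = 41
Final: stock = 81, total_sold = 41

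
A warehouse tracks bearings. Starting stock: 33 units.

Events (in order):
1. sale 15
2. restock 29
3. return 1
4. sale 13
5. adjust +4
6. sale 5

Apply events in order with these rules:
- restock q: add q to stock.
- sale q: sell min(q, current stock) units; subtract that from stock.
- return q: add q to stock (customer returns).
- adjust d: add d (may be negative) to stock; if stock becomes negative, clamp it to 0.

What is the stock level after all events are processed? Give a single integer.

Answer: 34

Derivation:
Processing events:
Start: stock = 33
  Event 1 (sale 15): sell min(15,33)=15. stock: 33 - 15 = 18. total_sold = 15
  Event 2 (restock 29): 18 + 29 = 47
  Event 3 (return 1): 47 + 1 = 48
  Event 4 (sale 13): sell min(13,48)=13. stock: 48 - 13 = 35. total_sold = 28
  Event 5 (adjust +4): 35 + 4 = 39
  Event 6 (sale 5): sell min(5,39)=5. stock: 39 - 5 = 34. total_sold = 33
Final: stock = 34, total_sold = 33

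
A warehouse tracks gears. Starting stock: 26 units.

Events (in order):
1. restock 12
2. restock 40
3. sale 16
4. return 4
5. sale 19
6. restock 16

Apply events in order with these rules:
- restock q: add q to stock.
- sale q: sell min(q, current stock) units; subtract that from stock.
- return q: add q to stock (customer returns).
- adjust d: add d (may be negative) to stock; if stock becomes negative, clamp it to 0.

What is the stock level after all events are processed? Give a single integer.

Answer: 63

Derivation:
Processing events:
Start: stock = 26
  Event 1 (restock 12): 26 + 12 = 38
  Event 2 (restock 40): 38 + 40 = 78
  Event 3 (sale 16): sell min(16,78)=16. stock: 78 - 16 = 62. total_sold = 16
  Event 4 (return 4): 62 + 4 = 66
  Event 5 (sale 19): sell min(19,66)=19. stock: 66 - 19 = 47. total_sold = 35
  Event 6 (restock 16): 47 + 16 = 63
Final: stock = 63, total_sold = 35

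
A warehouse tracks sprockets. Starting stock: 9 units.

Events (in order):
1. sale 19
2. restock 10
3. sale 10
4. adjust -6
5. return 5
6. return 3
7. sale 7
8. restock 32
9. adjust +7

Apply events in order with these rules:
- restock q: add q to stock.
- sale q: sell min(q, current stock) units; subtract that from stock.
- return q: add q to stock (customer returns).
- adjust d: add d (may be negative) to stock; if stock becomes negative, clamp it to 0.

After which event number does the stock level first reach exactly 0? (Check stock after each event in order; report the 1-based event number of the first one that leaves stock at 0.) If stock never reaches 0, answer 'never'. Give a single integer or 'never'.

Processing events:
Start: stock = 9
  Event 1 (sale 19): sell min(19,9)=9. stock: 9 - 9 = 0. total_sold = 9
  Event 2 (restock 10): 0 + 10 = 10
  Event 3 (sale 10): sell min(10,10)=10. stock: 10 - 10 = 0. total_sold = 19
  Event 4 (adjust -6): 0 + -6 = 0 (clamped to 0)
  Event 5 (return 5): 0 + 5 = 5
  Event 6 (return 3): 5 + 3 = 8
  Event 7 (sale 7): sell min(7,8)=7. stock: 8 - 7 = 1. total_sold = 26
  Event 8 (restock 32): 1 + 32 = 33
  Event 9 (adjust +7): 33 + 7 = 40
Final: stock = 40, total_sold = 26

First zero at event 1.

Answer: 1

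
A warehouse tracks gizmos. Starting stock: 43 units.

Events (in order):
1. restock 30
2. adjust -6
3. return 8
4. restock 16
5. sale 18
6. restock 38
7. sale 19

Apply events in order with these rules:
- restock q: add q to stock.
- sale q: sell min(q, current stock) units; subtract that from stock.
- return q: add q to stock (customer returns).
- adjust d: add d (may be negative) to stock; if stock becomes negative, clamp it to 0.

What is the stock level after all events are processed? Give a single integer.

Answer: 92

Derivation:
Processing events:
Start: stock = 43
  Event 1 (restock 30): 43 + 30 = 73
  Event 2 (adjust -6): 73 + -6 = 67
  Event 3 (return 8): 67 + 8 = 75
  Event 4 (restock 16): 75 + 16 = 91
  Event 5 (sale 18): sell min(18,91)=18. stock: 91 - 18 = 73. total_sold = 18
  Event 6 (restock 38): 73 + 38 = 111
  Event 7 (sale 19): sell min(19,111)=19. stock: 111 - 19 = 92. total_sold = 37
Final: stock = 92, total_sold = 37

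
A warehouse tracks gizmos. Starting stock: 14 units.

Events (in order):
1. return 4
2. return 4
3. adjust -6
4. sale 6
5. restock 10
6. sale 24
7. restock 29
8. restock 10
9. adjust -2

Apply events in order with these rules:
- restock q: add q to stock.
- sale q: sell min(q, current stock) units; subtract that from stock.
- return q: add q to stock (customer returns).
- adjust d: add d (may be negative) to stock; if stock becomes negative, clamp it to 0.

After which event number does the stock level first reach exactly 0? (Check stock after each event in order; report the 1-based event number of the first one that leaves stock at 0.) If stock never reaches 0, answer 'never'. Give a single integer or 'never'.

Answer: 6

Derivation:
Processing events:
Start: stock = 14
  Event 1 (return 4): 14 + 4 = 18
  Event 2 (return 4): 18 + 4 = 22
  Event 3 (adjust -6): 22 + -6 = 16
  Event 4 (sale 6): sell min(6,16)=6. stock: 16 - 6 = 10. total_sold = 6
  Event 5 (restock 10): 10 + 10 = 20
  Event 6 (sale 24): sell min(24,20)=20. stock: 20 - 20 = 0. total_sold = 26
  Event 7 (restock 29): 0 + 29 = 29
  Event 8 (restock 10): 29 + 10 = 39
  Event 9 (adjust -2): 39 + -2 = 37
Final: stock = 37, total_sold = 26

First zero at event 6.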